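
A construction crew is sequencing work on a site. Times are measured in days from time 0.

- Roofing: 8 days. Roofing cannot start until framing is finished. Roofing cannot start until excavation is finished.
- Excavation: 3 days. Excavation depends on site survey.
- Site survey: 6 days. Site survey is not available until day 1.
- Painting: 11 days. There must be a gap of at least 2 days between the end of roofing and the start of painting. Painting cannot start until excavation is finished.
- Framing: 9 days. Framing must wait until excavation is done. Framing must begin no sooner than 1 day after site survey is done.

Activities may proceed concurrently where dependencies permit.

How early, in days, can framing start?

Site survey waits on its own release at day 1, so it starts at day 1 and finishes at 1 + 6 = day 7.
Excavation waits on site survey (finishes day 7), so it starts at day 7 and finishes at 7 + 3 = day 10.
Framing waits on excavation (finishes day 10); site survey (finishes day 7, plus 1-day gap → day 8). The latest of these is day 10, which is the earliest framing can start.

10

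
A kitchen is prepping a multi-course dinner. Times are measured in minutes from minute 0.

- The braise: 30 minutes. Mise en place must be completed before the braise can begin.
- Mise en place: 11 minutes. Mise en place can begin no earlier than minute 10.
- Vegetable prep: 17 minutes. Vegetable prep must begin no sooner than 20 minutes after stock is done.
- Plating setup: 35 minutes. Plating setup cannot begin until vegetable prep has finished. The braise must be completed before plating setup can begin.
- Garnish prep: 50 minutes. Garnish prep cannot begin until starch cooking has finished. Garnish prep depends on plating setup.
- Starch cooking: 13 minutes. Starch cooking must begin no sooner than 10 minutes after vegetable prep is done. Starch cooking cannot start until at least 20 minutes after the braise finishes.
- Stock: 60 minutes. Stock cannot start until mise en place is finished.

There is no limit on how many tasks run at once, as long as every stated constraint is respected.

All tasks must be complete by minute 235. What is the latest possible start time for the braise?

Garnish prep must finish by minute 235; it takes 50 minutes, so it must start by 235 − 50 = minute 185.
Starch cooking must finish before garnish prep (must start by minute 185). With a 13-minute duration, starch cooking must start by 185 − 13 = minute 172.
Since garnish prep (must start by minute 185) depends on it, plating setup must finish by minute 185. Backing off its 35-minute duration gives a latest start of minute 150.
The braise feeds starch cooking (must start by minute 172, minus 20-minute gap → minute 152); plating setup (must start by minute 150). Taking the minimum, the braise must finish by minute 150 and start by 150 − 30 = minute 120.

120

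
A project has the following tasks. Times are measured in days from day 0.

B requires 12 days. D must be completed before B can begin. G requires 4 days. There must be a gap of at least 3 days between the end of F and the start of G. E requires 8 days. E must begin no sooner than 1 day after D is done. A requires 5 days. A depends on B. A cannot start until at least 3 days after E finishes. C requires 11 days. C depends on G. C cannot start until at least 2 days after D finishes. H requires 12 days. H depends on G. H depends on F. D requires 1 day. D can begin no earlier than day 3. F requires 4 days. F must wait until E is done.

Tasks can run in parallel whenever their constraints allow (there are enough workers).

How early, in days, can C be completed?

After its own release at day 3, D can start at day 3 and finishes at day 4.
After D (finishes day 4, plus 1-day gap → day 5), E can start at day 5 and finishes at day 13.
F waits on E (finishes day 13), so it starts at day 13 and finishes at 13 + 4 = day 17.
G waits on F (finishes day 17, plus 3-day gap → day 20), so it starts at day 20 and finishes at 20 + 4 = day 24.
C cannot start until G (finishes day 24); D (finishes day 4, plus 2-day gap → day 6). The controlling bound is day 24, so C finishes at 24 + 11 = day 35.

35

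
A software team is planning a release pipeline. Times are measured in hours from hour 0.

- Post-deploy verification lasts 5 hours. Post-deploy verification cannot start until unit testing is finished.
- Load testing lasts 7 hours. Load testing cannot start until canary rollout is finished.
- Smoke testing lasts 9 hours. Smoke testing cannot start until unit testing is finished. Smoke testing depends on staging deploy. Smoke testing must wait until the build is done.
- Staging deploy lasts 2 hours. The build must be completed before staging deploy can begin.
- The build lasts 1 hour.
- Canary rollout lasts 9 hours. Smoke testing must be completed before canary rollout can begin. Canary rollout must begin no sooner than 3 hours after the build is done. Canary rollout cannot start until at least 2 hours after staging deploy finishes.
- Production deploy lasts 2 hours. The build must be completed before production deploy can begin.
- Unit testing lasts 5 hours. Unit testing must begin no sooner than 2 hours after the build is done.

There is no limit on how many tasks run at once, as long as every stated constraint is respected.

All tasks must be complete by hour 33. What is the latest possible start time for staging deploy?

6

Nothing follows load testing; the deadline of hour 33 is its only limit. It must start by 33 − 7 = hour 26.
Canary rollout has to be done before load testing (must start by hour 26). That means finishing by hour 26, i.e. starting by 26 − 9 = hour 17.
Since canary rollout (must start by hour 17) depends on it, smoke testing must finish by hour 17. Backing off its 9-hour duration gives a latest start of hour 8.
For staging deploy: smoke testing (must start by hour 8); canary rollout (must start by hour 17, minus 2-hour gap → hour 15). The most restrictive is hour 8; with a 2-hour duration, staging deploy must start by hour 6.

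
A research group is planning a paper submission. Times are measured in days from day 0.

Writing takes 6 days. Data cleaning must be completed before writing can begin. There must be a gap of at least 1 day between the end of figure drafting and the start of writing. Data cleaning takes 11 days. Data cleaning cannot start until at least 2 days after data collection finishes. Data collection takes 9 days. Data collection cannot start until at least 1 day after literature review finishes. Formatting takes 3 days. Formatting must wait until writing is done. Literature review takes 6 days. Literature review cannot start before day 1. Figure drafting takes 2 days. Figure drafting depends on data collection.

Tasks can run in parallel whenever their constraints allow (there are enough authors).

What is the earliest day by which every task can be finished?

39

Literature review waits on its own release at day 1, so it starts at day 1 and finishes at 1 + 6 = day 7.
Data collection cannot begin until literature review (finishes day 7, plus 1-day gap → day 8). It runs from day 8 to 8 + 9 = day 17.
Figure drafting cannot begin until data collection (finishes day 17). It runs from day 17 to 17 + 2 = day 19.
Data cleaning cannot begin until data collection (finishes day 17, plus 2-day gap → day 19). It runs from day 19 to 19 + 11 = day 30.
Writing needs all of data cleaning (finishes day 30); figure drafting (finishes day 19, plus 1-day gap → day 20). That puts its earliest start at day 30; it finishes at 30 + 6 = day 36.
Formatting waits on writing (finishes day 36), so it starts at day 36 and finishes at 36 + 3 = day 39.
All tasks are finished once the last one completes. Finish times: Literature review at 7, Data collection at 17, Data cleaning at 30, Figure drafting at 19, Writing at 36, Formatting at 39. The latest is day 39.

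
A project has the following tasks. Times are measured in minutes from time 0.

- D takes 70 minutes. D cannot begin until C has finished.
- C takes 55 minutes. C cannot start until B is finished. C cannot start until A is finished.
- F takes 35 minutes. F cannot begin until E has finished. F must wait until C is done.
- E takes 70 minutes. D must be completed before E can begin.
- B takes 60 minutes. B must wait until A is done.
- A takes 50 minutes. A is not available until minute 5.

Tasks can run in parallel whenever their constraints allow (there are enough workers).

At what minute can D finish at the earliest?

A waits on its own release at minute 5, so it starts at minute 5 and finishes at 5 + 50 = minute 55.
B cannot begin until A (finishes minute 55). It runs from minute 55 to 55 + 60 = minute 115.
C has to wait for B (finishes minute 115); A (finishes minute 55). The latest of these is minute 115, so C runs minute 115 to 115 + 55 = minute 170.
D cannot begin until C (finishes minute 170). It runs from minute 170 to 170 + 70 = minute 240.

240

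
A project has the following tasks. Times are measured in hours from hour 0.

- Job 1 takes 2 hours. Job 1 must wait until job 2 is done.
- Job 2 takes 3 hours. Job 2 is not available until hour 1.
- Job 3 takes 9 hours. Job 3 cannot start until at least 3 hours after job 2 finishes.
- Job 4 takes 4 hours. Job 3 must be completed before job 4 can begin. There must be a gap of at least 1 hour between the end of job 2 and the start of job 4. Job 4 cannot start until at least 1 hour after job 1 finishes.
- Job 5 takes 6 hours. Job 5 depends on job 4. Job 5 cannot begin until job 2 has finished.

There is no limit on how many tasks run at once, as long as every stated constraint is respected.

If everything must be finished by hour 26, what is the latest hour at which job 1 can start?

13

Job 5 must finish by hour 26; it takes 6 hours, so it must start by 26 − 6 = hour 20.
Since job 5 (must start by hour 20) depends on it, job 4 must finish by hour 20. Backing off its 4-hour duration gives a latest start of hour 16.
Since job 4 (must start by hour 16, minus 1-hour gap → hour 15) depends on it, job 1 must finish by hour 15. Backing off its 2-hour duration gives a latest start of hour 13.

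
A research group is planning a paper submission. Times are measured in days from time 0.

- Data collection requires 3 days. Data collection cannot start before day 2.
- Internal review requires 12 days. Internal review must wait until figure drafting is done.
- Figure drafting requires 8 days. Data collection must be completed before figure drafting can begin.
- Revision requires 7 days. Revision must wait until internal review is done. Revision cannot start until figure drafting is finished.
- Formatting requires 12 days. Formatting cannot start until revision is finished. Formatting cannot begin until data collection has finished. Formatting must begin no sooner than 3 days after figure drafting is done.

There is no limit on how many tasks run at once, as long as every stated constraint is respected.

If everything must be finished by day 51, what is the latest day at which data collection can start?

Nothing follows formatting; the deadline of day 51 is its only limit. It must start by 51 − 12 = day 39.
Since formatting (must start by day 39) depends on it, revision must finish by day 39. Backing off its 7-day duration gives a latest start of day 32.
Internal review feeds into revision (must start by day 32); so internal review must finish by day 32 and therefore start by day 20.
Figure drafting must finish in time for internal review (must start by day 20); revision (must start by day 32); formatting (must start by day 39, minus 3-day gap → day 36). The tightest is day 20, so figure drafting must start by 20 − 8 = day 12.
Data collection has several dependents: figure drafting (must start by day 12); formatting (must start by day 39). The earliest of those limits is day 12, so data collection must start by 12 − 3 = day 9.

9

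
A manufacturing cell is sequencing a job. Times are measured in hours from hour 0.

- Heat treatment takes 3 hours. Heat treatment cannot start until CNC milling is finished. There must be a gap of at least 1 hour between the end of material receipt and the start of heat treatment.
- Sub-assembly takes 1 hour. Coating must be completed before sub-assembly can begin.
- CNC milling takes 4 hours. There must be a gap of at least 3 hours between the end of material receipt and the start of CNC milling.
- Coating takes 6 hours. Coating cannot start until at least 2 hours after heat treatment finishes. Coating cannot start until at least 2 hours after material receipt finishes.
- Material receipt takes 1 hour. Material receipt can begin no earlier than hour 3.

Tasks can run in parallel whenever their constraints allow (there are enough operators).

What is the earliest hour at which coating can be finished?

Material receipt cannot begin until its own release at hour 3. It runs from hour 3 to 3 + 1 = hour 4.
After material receipt (finishes hour 4, plus 3-hour gap → hour 7), CNC milling can start at hour 7 and finishes at hour 11.
Heat treatment cannot start until CNC milling (finishes hour 11); material receipt (finishes hour 4, plus 1-hour gap → hour 5). The controlling bound is hour 11, so heat treatment finishes at 11 + 3 = hour 14.
Coating has to wait for heat treatment (finishes hour 14, plus 2-hour gap → hour 16); material receipt (finishes hour 4, plus 2-hour gap → hour 6). The latest of these is hour 16, so coating runs hour 16 to 16 + 6 = hour 22.

22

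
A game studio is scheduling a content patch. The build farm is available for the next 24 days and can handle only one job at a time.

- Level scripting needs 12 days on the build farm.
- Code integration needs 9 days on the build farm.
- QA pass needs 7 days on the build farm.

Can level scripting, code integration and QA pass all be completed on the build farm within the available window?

No

Running back to back, the jobs need 12 + 9 + 7 = 28 days on the build farm.
Since 28 > 24, they cannot all fit.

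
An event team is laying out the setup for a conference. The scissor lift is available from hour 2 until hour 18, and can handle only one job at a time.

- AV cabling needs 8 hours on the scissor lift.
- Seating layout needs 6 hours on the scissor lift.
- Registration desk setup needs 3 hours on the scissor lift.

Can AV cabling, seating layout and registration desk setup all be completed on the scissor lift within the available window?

The scissor lift window is 18 − 2 = 16 hours.
Running back to back, the jobs need 8 + 6 + 3 = 17 hours on the scissor lift.
Since 17 > 16, they cannot all fit.

No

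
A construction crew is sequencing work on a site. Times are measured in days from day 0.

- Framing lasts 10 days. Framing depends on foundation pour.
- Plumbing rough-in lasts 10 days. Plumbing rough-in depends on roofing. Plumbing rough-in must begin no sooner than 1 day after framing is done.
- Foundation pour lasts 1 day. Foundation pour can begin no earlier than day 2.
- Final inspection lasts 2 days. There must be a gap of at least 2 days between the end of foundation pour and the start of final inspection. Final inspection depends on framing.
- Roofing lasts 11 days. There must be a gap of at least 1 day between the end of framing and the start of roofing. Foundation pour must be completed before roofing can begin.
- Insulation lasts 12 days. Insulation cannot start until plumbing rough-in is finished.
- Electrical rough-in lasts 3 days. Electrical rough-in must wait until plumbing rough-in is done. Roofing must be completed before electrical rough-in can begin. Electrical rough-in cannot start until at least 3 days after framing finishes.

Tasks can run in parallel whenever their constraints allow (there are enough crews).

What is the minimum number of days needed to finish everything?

Foundation pour waits on its own release at day 2, so it starts at day 2 and finishes at 2 + 1 = day 3.
After foundation pour (finishes day 3), framing can start at day 3 and finishes at day 13.
Final inspection has to wait for foundation pour (finishes day 3, plus 2-day gap → day 5); framing (finishes day 13). The latest of these is day 13, so final inspection runs day 13 to 13 + 2 = day 15.
For roofing: framing (finishes day 13, plus 1-day gap → day 14); foundation pour (finishes day 3). Taking the maximum gives a start of day 14, and it finishes at 14 + 11 = day 25.
Plumbing rough-in has to wait for roofing (finishes day 25); framing (finishes day 13, plus 1-day gap → day 14). The latest of these is day 25, so plumbing rough-in runs day 25 to 25 + 10 = day 35.
Insulation cannot begin until plumbing rough-in (finishes day 35). It runs from day 35 to 35 + 12 = day 47.
Electrical rough-in has to wait for plumbing rough-in (finishes day 35); roofing (finishes day 25); framing (finishes day 13, plus 3-day gap → day 16). The latest of these is day 35, so electrical rough-in runs day 35 to 35 + 3 = day 38.
All tasks are finished once the last one completes. Finish times: Foundation pour at 3, Framing at 13, Roofing at 25, Plumbing rough-in at 35, Electrical rough-in at 38, Insulation at 47, Final inspection at 15. The latest is day 47.

47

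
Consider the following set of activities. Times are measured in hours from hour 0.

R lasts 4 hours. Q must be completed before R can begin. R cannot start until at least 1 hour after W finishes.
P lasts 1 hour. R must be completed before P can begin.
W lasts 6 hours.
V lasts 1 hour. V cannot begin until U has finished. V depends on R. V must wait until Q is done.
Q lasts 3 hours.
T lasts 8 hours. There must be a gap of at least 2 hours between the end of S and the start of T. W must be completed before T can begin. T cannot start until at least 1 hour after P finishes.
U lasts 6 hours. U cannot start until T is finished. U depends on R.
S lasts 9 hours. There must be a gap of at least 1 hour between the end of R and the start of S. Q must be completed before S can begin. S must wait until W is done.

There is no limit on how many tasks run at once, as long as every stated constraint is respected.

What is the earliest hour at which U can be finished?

37

W can start immediately at hour 0; it finishes at hour 6.
Nothing blocks Q, so it runs from hour 0 to hour 3.
For R: Q (finishes hour 3); W (finishes hour 6, plus 1-hour gap → hour 7). Taking the maximum gives a start of hour 7, and it finishes at 7 + 4 = hour 11.
S needs all of R (finishes hour 11, plus 1-hour gap → hour 12); Q (finishes hour 3); W (finishes hour 6). That puts its earliest start at hour 12; it finishes at 12 + 9 = hour 21.
After R (finishes hour 11), P can start at hour 11 and finishes at hour 12.
For T: S (finishes hour 21, plus 2-hour gap → hour 23); W (finishes hour 6); P (finishes hour 12, plus 1-hour gap → hour 13). Taking the maximum gives a start of hour 23, and it finishes at 23 + 8 = hour 31.
U cannot start until T (finishes hour 31); R (finishes hour 11). The controlling bound is hour 31, so U finishes at 31 + 6 = hour 37.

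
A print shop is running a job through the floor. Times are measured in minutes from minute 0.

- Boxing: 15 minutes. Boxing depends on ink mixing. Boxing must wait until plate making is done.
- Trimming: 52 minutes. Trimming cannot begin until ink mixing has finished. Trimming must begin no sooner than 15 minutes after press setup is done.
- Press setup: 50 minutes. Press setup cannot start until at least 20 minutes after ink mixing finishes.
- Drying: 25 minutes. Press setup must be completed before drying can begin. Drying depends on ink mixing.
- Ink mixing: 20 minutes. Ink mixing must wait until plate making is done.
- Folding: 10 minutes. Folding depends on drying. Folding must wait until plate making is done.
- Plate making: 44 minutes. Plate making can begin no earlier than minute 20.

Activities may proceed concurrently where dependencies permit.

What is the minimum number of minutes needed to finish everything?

Plate making cannot begin until its own release at minute 20. It runs from minute 20 to 20 + 44 = minute 64.
After plate making (finishes minute 64), ink mixing can start at minute 64 and finishes at minute 84.
Boxing has to wait for ink mixing (finishes minute 84); plate making (finishes minute 64). The latest of these is minute 84, so boxing runs minute 84 to 84 + 15 = minute 99.
After ink mixing (finishes minute 84, plus 20-minute gap → minute 104), press setup can start at minute 104 and finishes at minute 154.
For trimming: ink mixing (finishes minute 84); press setup (finishes minute 154, plus 15-minute gap → minute 169). Taking the maximum gives a start of minute 169, and it finishes at 169 + 52 = minute 221.
For drying: press setup (finishes minute 154); ink mixing (finishes minute 84). Taking the maximum gives a start of minute 154, and it finishes at 154 + 25 = minute 179.
Folding cannot start until drying (finishes minute 179); plate making (finishes minute 64). The controlling bound is minute 179, so folding finishes at 179 + 10 = minute 189.
All tasks are finished once the last one completes. Finish times: Plate making at 64, Ink mixing at 84, Press setup at 154, Drying at 179, Trimming at 221, Folding at 189, Boxing at 99. The latest is minute 221.

221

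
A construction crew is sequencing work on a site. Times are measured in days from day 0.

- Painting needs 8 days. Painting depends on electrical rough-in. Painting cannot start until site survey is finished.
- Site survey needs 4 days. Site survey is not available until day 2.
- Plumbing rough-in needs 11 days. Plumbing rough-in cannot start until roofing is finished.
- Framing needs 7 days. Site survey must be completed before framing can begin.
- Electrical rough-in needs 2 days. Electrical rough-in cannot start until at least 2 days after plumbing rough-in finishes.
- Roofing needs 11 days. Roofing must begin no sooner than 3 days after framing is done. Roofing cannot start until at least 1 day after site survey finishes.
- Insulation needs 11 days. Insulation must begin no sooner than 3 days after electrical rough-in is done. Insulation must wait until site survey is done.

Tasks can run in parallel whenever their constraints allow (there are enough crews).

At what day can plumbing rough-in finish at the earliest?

Site survey waits on its own release at day 2, so it starts at day 2 and finishes at 2 + 4 = day 6.
Framing cannot begin until site survey (finishes day 6). It runs from day 6 to 6 + 7 = day 13.
Roofing needs all of framing (finishes day 13, plus 3-day gap → day 16); site survey (finishes day 6, plus 1-day gap → day 7). That puts its earliest start at day 16; it finishes at 16 + 11 = day 27.
Plumbing rough-in waits on roofing (finishes day 27), so it starts at day 27 and finishes at 27 + 11 = day 38.

38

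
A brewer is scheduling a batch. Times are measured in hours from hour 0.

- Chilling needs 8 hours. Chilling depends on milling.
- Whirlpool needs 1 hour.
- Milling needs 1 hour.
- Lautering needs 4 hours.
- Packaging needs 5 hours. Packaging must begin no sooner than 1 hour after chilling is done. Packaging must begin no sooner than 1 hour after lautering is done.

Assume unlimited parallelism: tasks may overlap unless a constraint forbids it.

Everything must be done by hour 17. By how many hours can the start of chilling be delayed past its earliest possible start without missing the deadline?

2

Nothing blocks milling, so it runs from hour 0 to hour 1.
After milling (finishes hour 1), chilling can start at hour 1 and finishes at hour 9.

Working backward from the deadline:
Packaging must finish by hour 17; it takes 5 hours, so it must start by 17 − 5 = hour 12.
Chilling has to be done before packaging (must start by hour 12, minus 1-hour gap → hour 11). That means finishing by hour 11, i.e. starting by 11 − 8 = hour 3.
So chilling can start as early as hour 1 and as late as hour 3, giving 3 − 1 = 2 hours of slack.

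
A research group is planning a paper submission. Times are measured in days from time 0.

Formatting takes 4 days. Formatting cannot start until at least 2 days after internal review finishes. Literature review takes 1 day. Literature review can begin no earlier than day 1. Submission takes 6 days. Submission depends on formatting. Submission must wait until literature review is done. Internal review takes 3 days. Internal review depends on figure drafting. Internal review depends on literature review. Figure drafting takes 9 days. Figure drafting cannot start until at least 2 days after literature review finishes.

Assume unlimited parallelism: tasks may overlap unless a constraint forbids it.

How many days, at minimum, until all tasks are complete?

28

Literature review cannot begin until its own release at day 1. It runs from day 1 to 1 + 1 = day 2.
Figure drafting waits on literature review (finishes day 2, plus 2-day gap → day 4), so it starts at day 4 and finishes at 4 + 9 = day 13.
Internal review has to wait for figure drafting (finishes day 13); literature review (finishes day 2). The latest of these is day 13, so internal review runs day 13 to 13 + 3 = day 16.
After internal review (finishes day 16, plus 2-day gap → day 18), formatting can start at day 18 and finishes at day 22.
Submission has to wait for formatting (finishes day 22); literature review (finishes day 2). The latest of these is day 22, so submission runs day 22 to 22 + 6 = day 28.
All tasks are finished once the last one completes. Finish times: Literature review at 2, Figure drafting at 13, Internal review at 16, Formatting at 22, Submission at 28. The latest is day 28.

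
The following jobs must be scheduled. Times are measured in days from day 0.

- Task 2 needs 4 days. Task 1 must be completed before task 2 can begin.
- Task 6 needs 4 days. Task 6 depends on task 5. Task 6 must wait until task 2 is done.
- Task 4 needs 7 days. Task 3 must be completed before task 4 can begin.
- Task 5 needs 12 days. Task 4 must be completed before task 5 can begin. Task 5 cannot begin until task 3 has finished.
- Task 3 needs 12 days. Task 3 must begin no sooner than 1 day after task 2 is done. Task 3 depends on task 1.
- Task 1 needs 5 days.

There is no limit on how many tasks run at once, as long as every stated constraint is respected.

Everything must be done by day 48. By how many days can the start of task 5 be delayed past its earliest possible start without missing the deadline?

3

Task 1 can start immediately at day 0; it finishes at day 5.
Task 2 waits on task 1 (finishes day 5), so it starts at day 5 and finishes at 5 + 4 = day 9.
Task 3 has to wait for task 2 (finishes day 9, plus 1-day gap → day 10); task 1 (finishes day 5). The latest of these is day 10, so task 3 runs day 10 to 10 + 12 = day 22.
After task 3 (finishes day 22), task 4 can start at day 22 and finishes at day 29.
Task 5 has to wait for task 4 (finishes day 29); task 3 (finishes day 22). The latest of these is day 29, so task 5 runs day 29 to 29 + 12 = day 41.

Working backward from the deadline:
Task 6 must finish by day 48; it takes 4 days, so it must start by 48 − 4 = day 44.
Task 5 must finish before task 6 (must start by day 44). With a 12-day duration, task 5 must start by 44 − 12 = day 32.
So task 5 can start as early as day 29 and as late as day 32, giving 32 − 29 = 3 days of slack.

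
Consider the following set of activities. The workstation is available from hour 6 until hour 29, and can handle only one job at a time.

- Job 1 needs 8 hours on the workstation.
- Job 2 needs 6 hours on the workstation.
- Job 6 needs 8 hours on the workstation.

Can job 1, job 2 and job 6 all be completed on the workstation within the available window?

The workstation window is 29 − 6 = 23 hours.
Running back to back, the jobs need 8 + 6 + 8 = 22 hours on the workstation.
Since 22 ≤ 23, they fit within the window.

Yes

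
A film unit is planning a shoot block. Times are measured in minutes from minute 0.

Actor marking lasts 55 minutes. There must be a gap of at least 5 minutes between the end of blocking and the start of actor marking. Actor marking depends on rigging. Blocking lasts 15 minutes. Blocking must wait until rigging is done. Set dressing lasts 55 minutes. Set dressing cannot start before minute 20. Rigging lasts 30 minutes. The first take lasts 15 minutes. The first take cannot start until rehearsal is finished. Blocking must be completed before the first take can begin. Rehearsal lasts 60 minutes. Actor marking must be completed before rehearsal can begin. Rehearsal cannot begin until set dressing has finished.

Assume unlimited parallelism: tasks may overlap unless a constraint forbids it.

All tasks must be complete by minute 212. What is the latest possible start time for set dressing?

82

To finish by minute 212, the first take (duration 15) must start no later than minute 197.
Rehearsal must finish before the first take (must start by minute 197). With a 60-minute duration, rehearsal must start by 197 − 60 = minute 137.
Set dressing feeds into rehearsal (must start by minute 137); so set dressing must finish by minute 137 and therefore start by minute 82.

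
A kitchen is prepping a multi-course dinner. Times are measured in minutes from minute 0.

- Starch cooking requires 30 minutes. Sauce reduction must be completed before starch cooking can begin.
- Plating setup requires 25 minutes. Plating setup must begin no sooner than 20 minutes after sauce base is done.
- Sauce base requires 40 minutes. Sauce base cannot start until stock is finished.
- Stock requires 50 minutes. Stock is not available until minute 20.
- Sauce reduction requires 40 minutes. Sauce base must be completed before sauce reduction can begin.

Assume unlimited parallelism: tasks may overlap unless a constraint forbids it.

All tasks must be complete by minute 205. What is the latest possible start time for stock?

45

Starch cooking has no dependents, so it just needs to finish by minute 205. Starting by 205 − 30 = minute 175 achieves that.
Sauce reduction has to be done before starch cooking (must start by minute 175). That means finishing by minute 175, i.e. starting by 175 − 40 = minute 135.
To finish by minute 205, plating setup (duration 25) must start no later than minute 180.
For sauce base: sauce reduction (must start by minute 135); plating setup (must start by minute 180, minus 20-minute gap → minute 160). The most restrictive is minute 135; with a 40-minute duration, sauce base must start by minute 95.
Stock must finish before sauce base (must start by minute 95). With a 50-minute duration, stock must start by 95 − 50 = minute 45.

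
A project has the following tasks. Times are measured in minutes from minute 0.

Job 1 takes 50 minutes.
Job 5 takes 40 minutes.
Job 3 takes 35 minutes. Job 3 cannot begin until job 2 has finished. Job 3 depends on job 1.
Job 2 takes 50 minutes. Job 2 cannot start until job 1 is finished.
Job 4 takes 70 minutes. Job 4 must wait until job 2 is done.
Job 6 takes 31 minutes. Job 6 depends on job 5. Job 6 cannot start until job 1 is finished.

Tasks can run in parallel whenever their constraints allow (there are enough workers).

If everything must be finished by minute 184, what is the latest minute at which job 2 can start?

Job 3 must finish by minute 184; it takes 35 minutes, so it must start by 184 − 35 = minute 149.
To finish by minute 184, job 4 (duration 70) must start no later than minute 114.
Job 2 has several dependents: job 3 (must start by minute 149); job 4 (must start by minute 114). The earliest of those limits is minute 114, so job 2 must start by 114 − 50 = minute 64.

64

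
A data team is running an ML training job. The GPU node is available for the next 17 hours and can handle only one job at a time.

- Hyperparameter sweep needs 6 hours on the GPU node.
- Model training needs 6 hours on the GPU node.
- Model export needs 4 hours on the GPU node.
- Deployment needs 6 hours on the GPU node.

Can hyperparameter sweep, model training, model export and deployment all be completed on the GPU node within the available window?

No

Running back to back, the jobs need 6 + 6 + 4 + 6 = 22 hours on the GPU node.
Since 22 > 17, they cannot all fit.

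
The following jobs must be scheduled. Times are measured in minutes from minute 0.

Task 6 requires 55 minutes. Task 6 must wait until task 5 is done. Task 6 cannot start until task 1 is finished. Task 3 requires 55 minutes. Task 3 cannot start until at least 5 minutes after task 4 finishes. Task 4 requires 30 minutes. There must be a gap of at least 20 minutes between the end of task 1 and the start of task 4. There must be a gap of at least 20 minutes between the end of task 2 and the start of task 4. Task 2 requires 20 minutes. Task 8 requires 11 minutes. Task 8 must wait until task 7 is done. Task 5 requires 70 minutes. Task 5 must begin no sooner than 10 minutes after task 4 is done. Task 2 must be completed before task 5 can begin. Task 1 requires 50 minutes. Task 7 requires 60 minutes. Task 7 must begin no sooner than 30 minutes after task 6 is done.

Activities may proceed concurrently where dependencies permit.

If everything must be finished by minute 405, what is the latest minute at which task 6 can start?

249

Nothing follows task 8; the deadline of minute 405 is its only limit. It must start by 405 − 11 = minute 394.
Task 7 has to be done before task 8 (must start by minute 394). That means finishing by minute 394, i.e. starting by 394 − 60 = minute 334.
Task 6 feeds into task 7 (must start by minute 334, minus 30-minute gap → minute 304); so task 6 must finish by minute 304 and therefore start by minute 249.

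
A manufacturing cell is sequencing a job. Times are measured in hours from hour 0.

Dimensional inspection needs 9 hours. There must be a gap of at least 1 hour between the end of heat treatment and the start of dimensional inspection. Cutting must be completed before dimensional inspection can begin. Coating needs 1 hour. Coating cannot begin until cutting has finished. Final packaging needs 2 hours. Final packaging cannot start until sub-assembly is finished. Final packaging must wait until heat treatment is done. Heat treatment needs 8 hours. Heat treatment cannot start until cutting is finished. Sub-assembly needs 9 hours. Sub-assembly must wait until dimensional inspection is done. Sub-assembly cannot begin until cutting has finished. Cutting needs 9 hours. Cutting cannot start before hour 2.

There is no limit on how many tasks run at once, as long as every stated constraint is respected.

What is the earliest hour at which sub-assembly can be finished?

After its own release at hour 2, cutting can start at hour 2 and finishes at hour 11.
After cutting (finishes hour 11), heat treatment can start at hour 11 and finishes at hour 19.
Dimensional inspection has to wait for heat treatment (finishes hour 19, plus 1-hour gap → hour 20); cutting (finishes hour 11). The latest of these is hour 20, so dimensional inspection runs hour 20 to 20 + 9 = hour 29.
Sub-assembly needs all of dimensional inspection (finishes hour 29); cutting (finishes hour 11). That puts its earliest start at hour 29; it finishes at 29 + 9 = hour 38.

38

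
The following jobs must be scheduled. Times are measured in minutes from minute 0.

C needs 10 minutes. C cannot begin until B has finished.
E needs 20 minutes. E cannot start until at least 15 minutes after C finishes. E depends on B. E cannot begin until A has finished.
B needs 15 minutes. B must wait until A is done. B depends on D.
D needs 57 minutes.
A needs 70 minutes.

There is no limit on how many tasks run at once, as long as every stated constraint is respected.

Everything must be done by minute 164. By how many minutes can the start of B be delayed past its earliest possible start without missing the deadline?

34

D can start immediately at minute 0; it finishes at minute 57.
A has no prerequisites, so it starts at minute 0 and finishes at minute 70.
B needs all of A (finishes minute 70); D (finishes minute 57). That puts its earliest start at minute 70; it finishes at 70 + 15 = minute 85.

Working backward from the deadline:
Nothing follows E; the deadline of minute 164 is its only limit. It must start by 164 − 20 = minute 144.
C feeds into E (must start by minute 144, minus 15-minute gap → minute 129); so C must finish by minute 129 and therefore start by minute 119.
B feeds C (must start by minute 119); E (must start by minute 144). Taking the minimum, B must finish by minute 119 and start by 119 − 15 = minute 104.
So B can start as early as minute 70 and as late as minute 104, giving 104 − 70 = 34 minutes of slack.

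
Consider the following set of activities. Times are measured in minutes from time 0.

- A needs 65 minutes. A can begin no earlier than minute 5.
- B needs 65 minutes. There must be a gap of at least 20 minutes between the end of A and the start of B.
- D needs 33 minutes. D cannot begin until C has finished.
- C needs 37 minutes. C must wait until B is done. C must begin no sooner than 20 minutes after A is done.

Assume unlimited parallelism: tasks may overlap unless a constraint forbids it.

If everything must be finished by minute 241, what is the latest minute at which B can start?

To finish by minute 241, D (duration 33) must start no later than minute 208.
C has to be done before D (must start by minute 208). That means finishing by minute 208, i.e. starting by 208 − 37 = minute 171.
B feeds into C (must start by minute 171); so B must finish by minute 171 and therefore start by minute 106.

106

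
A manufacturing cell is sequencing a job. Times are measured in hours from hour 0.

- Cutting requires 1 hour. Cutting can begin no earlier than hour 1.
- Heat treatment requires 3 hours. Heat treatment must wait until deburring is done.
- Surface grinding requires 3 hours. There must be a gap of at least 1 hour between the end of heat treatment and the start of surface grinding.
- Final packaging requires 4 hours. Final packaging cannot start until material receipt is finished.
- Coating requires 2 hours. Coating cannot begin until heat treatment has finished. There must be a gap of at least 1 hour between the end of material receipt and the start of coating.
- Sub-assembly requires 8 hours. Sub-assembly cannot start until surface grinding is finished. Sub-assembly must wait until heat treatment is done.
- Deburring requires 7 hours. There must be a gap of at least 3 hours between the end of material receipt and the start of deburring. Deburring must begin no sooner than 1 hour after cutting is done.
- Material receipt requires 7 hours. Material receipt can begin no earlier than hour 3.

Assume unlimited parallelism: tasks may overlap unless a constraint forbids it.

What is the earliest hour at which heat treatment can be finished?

23

Cutting waits on its own release at hour 1, so it starts at hour 1 and finishes at 1 + 1 = hour 2.
Material receipt waits on its own release at hour 3, so it starts at hour 3 and finishes at 3 + 7 = hour 10.
For deburring: material receipt (finishes hour 10, plus 3-hour gap → hour 13); cutting (finishes hour 2, plus 1-hour gap → hour 3). Taking the maximum gives a start of hour 13, and it finishes at 13 + 7 = hour 20.
Heat treatment cannot begin until deburring (finishes hour 20). It runs from hour 20 to 20 + 3 = hour 23.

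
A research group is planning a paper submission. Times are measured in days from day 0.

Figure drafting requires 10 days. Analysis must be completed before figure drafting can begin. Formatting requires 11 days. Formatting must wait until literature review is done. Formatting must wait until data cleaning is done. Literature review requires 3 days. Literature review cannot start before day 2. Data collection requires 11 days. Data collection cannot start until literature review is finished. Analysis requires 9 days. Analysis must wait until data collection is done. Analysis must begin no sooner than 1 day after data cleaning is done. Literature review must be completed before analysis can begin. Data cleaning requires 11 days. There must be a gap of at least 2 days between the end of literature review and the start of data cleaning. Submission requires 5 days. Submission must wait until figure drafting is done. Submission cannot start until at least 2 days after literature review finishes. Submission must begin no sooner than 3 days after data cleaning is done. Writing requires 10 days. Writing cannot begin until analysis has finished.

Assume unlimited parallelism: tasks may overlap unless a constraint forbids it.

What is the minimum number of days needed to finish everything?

43

After its own release at day 2, literature review can start at day 2 and finishes at day 5.
After literature review (finishes day 5, plus 2-day gap → day 7), data cleaning can start at day 7 and finishes at day 18.
Formatting has to wait for literature review (finishes day 5); data cleaning (finishes day 18). The latest of these is day 18, so formatting runs day 18 to 18 + 11 = day 29.
Data collection cannot begin until literature review (finishes day 5). It runs from day 5 to 5 + 11 = day 16.
Analysis cannot start until data collection (finishes day 16); data cleaning (finishes day 18, plus 1-day gap → day 19); literature review (finishes day 5). The controlling bound is day 19, so analysis finishes at 19 + 9 = day 28.
After analysis (finishes day 28), writing can start at day 28 and finishes at day 38.
After analysis (finishes day 28), figure drafting can start at day 28 and finishes at day 38.
Submission has to wait for figure drafting (finishes day 38); literature review (finishes day 5, plus 2-day gap → day 7); data cleaning (finishes day 18, plus 3-day gap → day 21). The latest of these is day 38, so submission runs day 38 to 38 + 5 = day 43.
All tasks are finished once the last one completes. Finish times: Literature review at 5, Data collection at 16, Data cleaning at 18, Analysis at 28, Figure drafting at 38, Writing at 38, Formatting at 29, Submission at 43. The latest is day 43.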